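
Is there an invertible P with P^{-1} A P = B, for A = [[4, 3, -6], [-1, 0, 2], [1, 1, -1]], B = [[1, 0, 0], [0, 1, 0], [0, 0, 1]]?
Both have characteristic polynomial (x - 1)^3, but the minimal polynomial of A is (x - 1)^2 while the minimal polynomial of B is x - 1. The minimal polynomial is a similarity invariant, so A and B are not similar.

No.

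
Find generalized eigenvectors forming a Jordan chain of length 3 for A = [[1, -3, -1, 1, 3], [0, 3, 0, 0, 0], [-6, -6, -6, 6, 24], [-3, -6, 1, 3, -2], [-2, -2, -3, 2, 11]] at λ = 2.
We seek v_1 ∈ ker((A - 2I)^3) \ ker((A - 2I)^2), then set v_{i+1} = (A - 2I) v_i.

One such chain is v_1 = [[0, 0, 3, 0, 1]]^T, v_2 = [[0, 0, 0, 1, 0]]^T, v_3 = [[1, 0, 6, 1, 2]]^T. Check: (A - 2I) v_3 = [[0, 0, 0, 0, 0]]^T = 0.

v_1 = [[0, 0, 3, 0, 1]]^T, v_2 = [[0, 0, 0, 1, 0]]^T, v_3 = [[1, 0, 6, 1, 2]]^T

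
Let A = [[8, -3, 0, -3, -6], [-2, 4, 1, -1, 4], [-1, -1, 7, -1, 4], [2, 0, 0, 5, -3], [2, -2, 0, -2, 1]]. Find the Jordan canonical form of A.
J = [[5, 1, 0, 0, 0], [0, 5, 1, 0, 0], [0, 0, 5, 0, 0], [0, 0, 0, 5, 1], [0, 0, 0, 0, 5]]

The characteristic polynomial is det(xI - A) = (x - 5)^5, so the eigenvalues are 5 (algebraic multiplicity 5).

For λ = 5: rank(A - 5I) = 3, rank((A - 5I)^2) = 1, rank((A - 5I)^3) = 0. The eigenspace has dimension 5 - 3 = 2, so there are 2 Jordan blocks; the rank sequence gives block sizes [3, 2].

Assembling the blocks gives the Jordan form J above.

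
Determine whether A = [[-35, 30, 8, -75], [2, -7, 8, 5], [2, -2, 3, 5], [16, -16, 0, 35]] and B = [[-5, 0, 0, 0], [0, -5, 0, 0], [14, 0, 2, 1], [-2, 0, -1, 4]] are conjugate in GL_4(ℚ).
Yes.

Two matrices over a field are similar if and only if they have the same invariant factors.

Both A and B have characteristic polynomial (x - 3)^2(x + 5)^2 and minimal polynomial (x - 3)^2(x + 5). Computing further, both have invariant factors x + 5, (x - 3)^2(x + 5). Hence A and B are similar.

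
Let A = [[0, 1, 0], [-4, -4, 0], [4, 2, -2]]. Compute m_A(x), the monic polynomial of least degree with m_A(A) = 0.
The characteristic polynomial factors as (x + 2)^3. The minimal polynomial is ∏(x - λ)^{k_λ} where k_λ is the size of the largest Jordan block at λ.

For λ = -2: rank(A + 2I) = 1, and the largest Jordan block has size 2 (the smallest k with rank((A + 2I)^k) = rank((A + 2I)^(k+1))).

So m_A(x) = (x + 2)^2.

m_A(x) = (x + 2)^2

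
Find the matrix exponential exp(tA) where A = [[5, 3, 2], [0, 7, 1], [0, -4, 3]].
e^{tA} = [[e^{5*t}, t*(3 - t)*e^{5*t}, t*(4 - t)*e^{5*t}/2], [0, (2*t + 1)*e^{5*t}, t*e^{5*t}], [0, -4*t*e^{5*t}, (1 - 2*t)*e^{5*t}]]

A has Jordan form J = [[5, 1, 0], [0, 5, 1], [0, 0, 5]] with A = PJP^{-1}, so e^{tA} = P e^{tJ} P^{-1}.

For a Jordan block J_k(λ), e^{tJ_k(λ)} = e^{λt} · (I + tN + t^2 N^2/2! + ... + t^{k-1} N^{k-1}/(k-1)!) where N is the nilpotent superdiagonal part.

Assembling the blocks and conjugating back gives the entries of e^{tA} as shown above.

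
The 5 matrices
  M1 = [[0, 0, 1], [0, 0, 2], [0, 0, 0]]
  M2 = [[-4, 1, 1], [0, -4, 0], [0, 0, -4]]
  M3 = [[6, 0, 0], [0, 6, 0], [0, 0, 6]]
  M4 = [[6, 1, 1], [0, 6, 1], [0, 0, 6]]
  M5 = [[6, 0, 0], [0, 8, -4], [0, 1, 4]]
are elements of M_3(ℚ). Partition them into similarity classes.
Characteristic polynomials: χ_{M1} = x^3, χ_{M2} = (x + 4)^3, χ_{M3} = (x - 6)^3, χ_{M4} = (x - 6)^3, χ_{M5} = (x - 6)^3.

{M1}: invariant factors x, x^2.

{M2}: invariant factors x + 4, (x + 4)^2.

{M3}: invariant factors x - 6, x - 6, x - 6.

{M4}: invariant factors (x - 6)^3.

{M5}: invariant factors x - 6, (x - 6)^2.

Matrices are similar if and only if their invariant-factor lists agree; the partition into similarity classes is {M1}, {M2}, {M3}, {M4}, {M5}.

5 classes: {M1}, {M2}, {M3}, {M4}, {M5}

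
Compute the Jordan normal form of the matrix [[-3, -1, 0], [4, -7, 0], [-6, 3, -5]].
The characteristic polynomial is det(xI - A) = (x + 5)^3, so the eigenvalues are -5 (algebraic multiplicity 3).

For λ = -5: rank(A + 5I) = 1, rank((A + 5I)^2) = 0. The eigenspace has dimension 3 - 1 = 2, so there are 2 Jordan blocks; the rank sequence gives block sizes [2, 1].

Assembling the blocks gives the Jordan form J above.

J = [[-5, 1, 0], [0, -5, 0], [0, 0, -5]]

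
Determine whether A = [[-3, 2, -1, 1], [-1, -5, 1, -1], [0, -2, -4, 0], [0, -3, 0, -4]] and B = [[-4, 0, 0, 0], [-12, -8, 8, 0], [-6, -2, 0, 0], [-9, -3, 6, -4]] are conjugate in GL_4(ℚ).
No.

Both have characteristic polynomial (x + 4)^4, but the minimal polynomial of A is (x + 4)^3 while the minimal polynomial of B is (x + 4)^2. The minimal polynomial is a similarity invariant, so A and B are not similar.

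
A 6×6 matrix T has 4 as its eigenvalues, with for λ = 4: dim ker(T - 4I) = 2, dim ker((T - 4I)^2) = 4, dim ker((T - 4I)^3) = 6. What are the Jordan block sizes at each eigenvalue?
λ = 4: successive nullity increments [2, 2, 2] count blocks of size ≥ k; block sizes are [3, 3].

Jordan blocks: (4, 3), (4, 3)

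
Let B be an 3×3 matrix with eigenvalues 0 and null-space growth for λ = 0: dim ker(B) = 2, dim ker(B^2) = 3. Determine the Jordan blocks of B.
Jordan blocks: (0, 2), (0, 1)

λ = 0: successive nullity increments [2, 1] count blocks of size ≥ k; block sizes are [2, 1].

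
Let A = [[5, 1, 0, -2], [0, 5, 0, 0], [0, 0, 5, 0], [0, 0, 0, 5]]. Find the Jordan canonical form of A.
The characteristic polynomial is det(xI - A) = (x - 5)^4, so the eigenvalues are 5 (algebraic multiplicity 4).

For λ = 5: rank(A - 5I) = 1, rank((A - 5I)^2) = 0. The eigenspace has dimension 4 - 1 = 3, so there are 3 Jordan blocks; the rank sequence gives block sizes [2, 1, 1].

Assembling the blocks gives the Jordan form J above.

J = [[5, 1, 0, 0], [0, 5, 0, 0], [0, 0, 5, 0], [0, 0, 0, 5]]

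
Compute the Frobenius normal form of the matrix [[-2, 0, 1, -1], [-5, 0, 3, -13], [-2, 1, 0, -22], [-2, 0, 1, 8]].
R = [[0, 0, 0, -9], [1, 0, 0, -18], [0, 1, 0, -3], [0, 0, 1, 6]]

The invariant factors of A (the non-unit diagonal entries of the Smith normal form of xI - A over ℚ[x]) are (x^2 - 3x - 3)^2, each dividing the next. The characteristic polynomial is their product, (x^2 - 3x - 3)^2.

The rational canonical form is the block-diagonal matrix of companion matrices C(f_i):
R = [[0, 0, 0, -9], [1, 0, 0, -18], [0, 1, 0, -3], [0, 0, 1, 6]].

Note the characteristic polynomial does not split into linear factors over ℚ, so A has no Jordan form over ℚ; the rational canonical form exists over any field.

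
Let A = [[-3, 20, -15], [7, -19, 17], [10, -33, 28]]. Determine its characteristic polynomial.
xI - A = [[x + 3, -20, 15], [-7, x + 19, -17], [-10, 33, x - 28]].

Expanding det(xI - A) along the first row:
det(xI - A) = + (x + 3)·det([[x + 19, -17], [33, x - 28]]) - (-20)·det([[-7, -17], [-10, x - 28]]) + (15)·det([[-7, x + 19], [-10, 33]]).

Evaluating gives χ_A(x) = x^3 - 6x^2 + 12x - 8 = (x - 2)^3.

χ_A(x) = (x - 2)^3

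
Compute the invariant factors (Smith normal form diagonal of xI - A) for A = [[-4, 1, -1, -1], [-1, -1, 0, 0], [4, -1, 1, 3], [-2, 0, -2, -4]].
The Jordan structure of A has elementary divisors (x + 2)^3, (x + 2). Arranging the block sizes at each eigenvalue in decreasing order and taking row products gives the invariant factors.

Invariant factors (smallest first, each dividing the next): x + 2, (x + 2)^3.

Check: the last factor (x + 2)^3 is the minimal polynomial, and the product (x + 2)^4 is the characteristic polynomial.

x + 2, (x + 2)^3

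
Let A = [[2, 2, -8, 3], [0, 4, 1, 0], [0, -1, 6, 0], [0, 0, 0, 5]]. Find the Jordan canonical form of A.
The characteristic polynomial is det(xI - A) = (x - 5)^3(x - 2), so the eigenvalues are 2 (algebraic multiplicity 1), 5 (algebraic multiplicity 3).

For λ = 2: algebraic multiplicity 1 gives one 1×1 block.

For λ = 5: rank(A - 5I) = 2, rank((A - 5I)^2) = 1. The eigenspace has dimension 4 - 2 = 2, so there are 2 Jordan blocks; the rank sequence gives block sizes [2, 1].

Assembling the blocks gives the Jordan form J above.

J = [[2, 0, 0, 0], [0, 5, 1, 0], [0, 0, 5, 0], [0, 0, 0, 5]]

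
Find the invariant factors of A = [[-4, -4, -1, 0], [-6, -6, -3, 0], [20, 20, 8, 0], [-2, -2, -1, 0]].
The Jordan structure of A has elementary divisors (x + 2), x^2, x. Arranging the block sizes at each eigenvalue in decreasing order and taking row products gives the invariant factors.

Invariant factors (smallest first, each dividing the next): x, x^2(x + 2).

Check: the last factor x^2(x + 2) is the minimal polynomial, and the product x^3(x + 2) is the characteristic polynomial.

x, x^2(x + 2)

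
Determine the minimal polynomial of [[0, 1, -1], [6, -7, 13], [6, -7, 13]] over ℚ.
m_A(x) = x^2(x - 6)

The characteristic polynomial factors as x^2(x - 6). The minimal polynomial is ∏(x - λ)^{k_λ} where k_λ is the size of the largest Jordan block at λ.

For λ = 0: rank(A) = 2, and the largest Jordan block has size 2 (the smallest k with rank(A^k) = rank(A^(k+1))).
For λ = 6: rank(A - 6I) = 2, and the largest Jordan block has size 1 (the smallest k with rank((A - 6I)^k) = rank((A - 6I)^(k+1))).

So m_A(x) = x^2(x - 6).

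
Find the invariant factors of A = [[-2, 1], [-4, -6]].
(x + 4)^2

The Jordan structure of A has elementary divisors (x + 4)^2. Arranging the block sizes at each eigenvalue in decreasing order and taking row products gives the invariant factors.

Invariant factors (smallest first, each dividing the next): (x + 4)^2.

Check: the last factor (x + 4)^2 is the minimal polynomial, and the product (x + 4)^2 is the characteristic polynomial.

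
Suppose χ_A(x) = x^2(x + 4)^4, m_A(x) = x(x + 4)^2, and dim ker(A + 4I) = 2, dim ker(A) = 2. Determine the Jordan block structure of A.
Jordan blocks: (-4, 2), (-4, 2), (0, 1), (0, 1)

λ = -4: algebraic multiplicity 4 (exponent in χ_A), largest block size 2 (exponent in m_A), 2 blocks (geometric multiplicity). These force block sizes [2, 2].
λ = 0: algebraic multiplicity 2 (exponent in χ_A), largest block size 1 (exponent in m_A), 2 blocks (geometric multiplicity). These force block sizes [1, 1].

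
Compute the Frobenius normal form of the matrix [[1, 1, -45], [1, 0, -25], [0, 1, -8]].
R = [[0, 0, -12], [1, 0, -16], [0, 1, -7]]

The invariant factors of A (the non-unit diagonal entries of the Smith normal form of xI - A over ℚ[x]) are (x + 2)^2(x + 3), each dividing the next. The characteristic polynomial is their product, (x + 2)^2(x + 3).

The rational canonical form is the block-diagonal matrix of companion matrices C(f_i):
R = [[0, 0, -12], [1, 0, -16], [0, 1, -7]].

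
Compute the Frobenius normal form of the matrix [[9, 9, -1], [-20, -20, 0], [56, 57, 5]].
R = [[0, 0, 20], [1, 0, -1], [0, 1, -6]]

The invariant factors of A (the non-unit diagonal entries of the Smith normal form of xI - A over ℚ[x]) are (x + 5)(x^2 + x - 4), each dividing the next. The characteristic polynomial is their product, (x + 5)(x^2 + x - 4).

The rational canonical form is the block-diagonal matrix of companion matrices C(f_i):
R = [[0, 0, 20], [1, 0, -1], [0, 1, -6]].

Note the characteristic polynomial does not split into linear factors over ℚ, so A has no Jordan form over ℚ; the rational canonical form exists over any field.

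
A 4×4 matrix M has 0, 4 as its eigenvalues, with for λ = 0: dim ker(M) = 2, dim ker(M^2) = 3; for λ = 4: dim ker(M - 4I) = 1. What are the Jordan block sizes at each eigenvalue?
λ = 0: successive nullity increments [2, 1] count blocks of size ≥ k; block sizes are [2, 1].
λ = 4: successive nullity increments [1] count blocks of size ≥ k; block sizes are [1].

Jordan blocks: (0, 2), (0, 1), (4, 1)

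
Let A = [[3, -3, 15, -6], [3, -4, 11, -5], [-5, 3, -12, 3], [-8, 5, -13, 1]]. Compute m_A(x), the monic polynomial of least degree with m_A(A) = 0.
The characteristic polynomial factors as (x + 3)^4. The minimal polynomial is ∏(x - λ)^{k_λ} where k_λ is the size of the largest Jordan block at λ.

For λ = -3: rank(A + 3I) = 2, and the largest Jordan block has size 2 (the smallest k with rank((A + 3I)^k) = rank((A + 3I)^(k+1))).

So m_A(x) = (x + 3)^2.

m_A(x) = (x + 3)^2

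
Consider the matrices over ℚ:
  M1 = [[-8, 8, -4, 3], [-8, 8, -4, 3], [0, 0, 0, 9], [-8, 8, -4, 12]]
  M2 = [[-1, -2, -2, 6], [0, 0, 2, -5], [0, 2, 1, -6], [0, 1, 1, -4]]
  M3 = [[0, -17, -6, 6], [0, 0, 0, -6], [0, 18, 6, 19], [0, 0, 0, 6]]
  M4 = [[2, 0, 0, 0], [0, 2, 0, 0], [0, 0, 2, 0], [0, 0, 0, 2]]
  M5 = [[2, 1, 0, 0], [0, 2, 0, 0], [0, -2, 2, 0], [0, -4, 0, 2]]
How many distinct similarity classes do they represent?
5 classes: {M1}, {M2}, {M3}, {M4}, {M5}

Characteristic polynomials: χ_{M1} = x^2(x - 6)^2, χ_{M2} = (x + 1)^4, χ_{M3} = x^2(x - 6)^2, χ_{M4} = (x - 2)^4, χ_{M5} = (x - 2)^4.

{M1}: invariant factors x, x(x - 6)^2.

{M2}: invariant factors x + 1, (x + 1)^3.

{M3}: invariant factors x^2(x - 6)^2.

{M4}: invariant factors x - 2, x - 2, x - 2, x - 2.

{M5}: invariant factors x - 2, x - 2, (x - 2)^2.

Matrices are similar if and only if their invariant-factor lists agree; the partition into similarity classes is {M1}, {M2}, {M3}, {M4}, {M5}.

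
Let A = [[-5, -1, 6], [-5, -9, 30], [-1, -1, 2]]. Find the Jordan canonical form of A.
J = [[-4, 1, 0], [0, -4, 0], [0, 0, -4]]

The characteristic polynomial is det(xI - A) = (x + 4)^3, so the eigenvalues are -4 (algebraic multiplicity 3).

For λ = -4: rank(A + 4I) = 1, rank((A + 4I)^2) = 0. The eigenspace has dimension 3 - 1 = 2, so there are 2 Jordan blocks; the rank sequence gives block sizes [2, 1].

Assembling the blocks gives the Jordan form J above.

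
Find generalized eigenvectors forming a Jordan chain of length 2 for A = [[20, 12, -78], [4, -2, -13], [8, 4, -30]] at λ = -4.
v_1 = [[-3, 0, -1]]^T, v_2 = [[6, 1, 2]]^T

We seek v_1 ∈ ker((A + 4I)^2) \ ker(A + 4I), then set v_{i+1} = (A + 4I) v_i.

One such chain is v_1 = [[-3, 0, -1]]^T, v_2 = [[6, 1, 2]]^T. Check: (A + 4I) v_2 = [[0, 0, 0]]^T = 0.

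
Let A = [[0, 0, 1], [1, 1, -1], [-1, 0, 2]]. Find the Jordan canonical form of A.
The characteristic polynomial is det(xI - A) = (x - 1)^3, so the eigenvalues are 1 (algebraic multiplicity 3).

For λ = 1: rank(A - I) = 1, rank((A - I)^2) = 0. The eigenspace has dimension 3 - 1 = 2, so there are 2 Jordan blocks; the rank sequence gives block sizes [2, 1].

Assembling the blocks gives the Jordan form J above.

J = [[1, 1, 0], [0, 1, 0], [0, 0, 1]]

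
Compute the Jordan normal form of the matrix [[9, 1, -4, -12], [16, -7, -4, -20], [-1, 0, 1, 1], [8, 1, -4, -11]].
J = [[-5, 1, 0, 0], [0, -5, 0, 0], [0, 0, 1, 1], [0, 0, 0, 1]]

The characteristic polynomial is det(xI - A) = (x - 1)^2(x + 5)^2, so the eigenvalues are -5 (algebraic multiplicity 2), 1 (algebraic multiplicity 2).

For λ = -5: rank(A + 5I) = 3, rank((A + 5I)^2) = 2. The eigenspace has dimension 4 - 3 = 1, so there is 1 Jordan block; the rank sequence gives block sizes [2].

For λ = 1: rank(A - I) = 3, rank((A - I)^2) = 2. The eigenspace has dimension 4 - 3 = 1, so there is 1 Jordan block; the rank sequence gives block sizes [2].

Assembling the blocks gives the Jordan form J above.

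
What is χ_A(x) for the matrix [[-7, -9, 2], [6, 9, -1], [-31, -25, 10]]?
χ_A(x) = (x - 4)^3

xI - A = [[x + 7, 9, -2], [-6, x - 9, 1], [31, 25, x - 10]].

Expanding det(xI - A) along the first row:
det(xI - A) = + (x + 7)·det([[x - 9, 1], [25, x - 10]]) - (9)·det([[-6, 1], [31, x - 10]]) + (-2)·det([[-6, x - 9], [31, 25]]).

Evaluating gives χ_A(x) = x^3 - 12x^2 + 48x - 64 = (x - 4)^3.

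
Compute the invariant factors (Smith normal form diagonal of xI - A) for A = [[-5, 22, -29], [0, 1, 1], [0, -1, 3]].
The Jordan structure of A has elementary divisors (x + 5), (x - 2)^2. Arranging the block sizes at each eigenvalue in decreasing order and taking row products gives the invariant factors.

Invariant factors (smallest first, each dividing the next): (x - 2)^2(x + 5).

Check: the last factor (x - 2)^2(x + 5) is the minimal polynomial, and the product (x - 2)^2(x + 5) is the characteristic polynomial.

(x - 2)^2(x + 5)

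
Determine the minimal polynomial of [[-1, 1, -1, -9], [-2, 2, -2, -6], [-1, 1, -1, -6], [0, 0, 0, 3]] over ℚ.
m_A(x) = x^2(x - 3)

The characteristic polynomial factors as x^3(x - 3). The minimal polynomial is ∏(x - λ)^{k_λ} where k_λ is the size of the largest Jordan block at λ.

For λ = 0: rank(A) = 2, and the largest Jordan block has size 2 (the smallest k with rank(A^k) = rank(A^(k+1))).
For λ = 3: rank(A - 3I) = 3, and the largest Jordan block has size 1 (the smallest k with rank((A - 3I)^k) = rank((A - 3I)^(k+1))).

So m_A(x) = x^2(x - 3).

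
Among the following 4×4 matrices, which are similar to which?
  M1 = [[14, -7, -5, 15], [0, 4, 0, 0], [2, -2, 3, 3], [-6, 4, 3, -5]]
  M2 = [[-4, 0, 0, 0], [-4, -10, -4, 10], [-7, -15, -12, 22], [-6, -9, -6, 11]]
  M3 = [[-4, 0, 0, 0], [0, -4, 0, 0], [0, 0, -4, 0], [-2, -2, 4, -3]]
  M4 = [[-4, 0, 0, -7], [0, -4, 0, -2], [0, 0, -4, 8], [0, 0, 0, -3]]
3 classes: {M1}, {M2}, {M3, M4}

Characteristic polynomials: χ_{M1} = (x - 4)^4, χ_{M2} = (x + 3)(x + 4)^3, χ_{M3} = (x + 3)(x + 4)^3, χ_{M4} = (x + 3)(x + 4)^3.

{M1}: invariant factors (x - 4)^2, (x - 4)^2.

{M2}: invariant factors x + 4, (x + 3)(x + 4)^2.

{M3, M4}: invariant factors x + 4, x + 4, (x + 3)(x + 4).

Matrices are similar if and only if their invariant-factor lists agree; the partition into similarity classes is {M1}, {M2}, {M3, M4}.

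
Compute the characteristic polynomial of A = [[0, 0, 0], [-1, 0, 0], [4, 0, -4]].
xI - A = [[x, 0, 0], [1, x, 0], [-4, 0, x + 4]].

Expanding det(xI - A) along the first row:
det(xI - A) = + (x)·det([[x, 0], [0, x + 4]]) - (0)·det([[1, 0], [-4, x + 4]]) + (0)·det([[1, x], [-4, 0]]).

Evaluating gives χ_A(x) = x^3 + 4x^2 = x^2(x + 4).

χ_A(x) = x^2(x + 4)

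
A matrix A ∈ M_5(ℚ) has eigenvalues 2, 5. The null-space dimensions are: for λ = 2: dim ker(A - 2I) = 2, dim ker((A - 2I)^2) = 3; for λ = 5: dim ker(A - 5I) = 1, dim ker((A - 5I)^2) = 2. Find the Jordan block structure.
λ = 2: successive nullity increments [2, 1] count blocks of size ≥ k; block sizes are [2, 1].
λ = 5: successive nullity increments [1, 1] count blocks of size ≥ k; block sizes are [2].

Jordan blocks: (2, 2), (2, 1), (5, 2)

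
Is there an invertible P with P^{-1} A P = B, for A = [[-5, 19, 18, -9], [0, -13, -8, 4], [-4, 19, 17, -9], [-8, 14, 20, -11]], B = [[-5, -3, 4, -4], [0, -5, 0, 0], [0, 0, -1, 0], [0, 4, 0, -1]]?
Yes.

Two matrices over a field are similar if and only if they have the same invariant factors.

Both A and B have characteristic polynomial (x + 1)^2(x + 5)^2 and minimal polynomial (x + 1)(x + 5)^2. Computing further, both have invariant factors x + 1, (x + 1)(x + 5)^2. Hence A and B are similar.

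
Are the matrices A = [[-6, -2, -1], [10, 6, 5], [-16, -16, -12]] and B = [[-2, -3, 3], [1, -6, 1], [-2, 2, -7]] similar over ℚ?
trace(A) = -12 but trace(B) = -15. The trace is a similarity invariant, so A and B are not similar.

No.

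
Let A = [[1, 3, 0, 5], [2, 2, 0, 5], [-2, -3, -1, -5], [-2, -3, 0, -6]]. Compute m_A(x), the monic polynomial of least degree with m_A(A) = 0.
m_A(x) = (x + 1)^2

The characteristic polynomial factors as (x + 1)^4. The minimal polynomial is ∏(x - λ)^{k_λ} where k_λ is the size of the largest Jordan block at λ.

For λ = -1: rank(A + I) = 1, and the largest Jordan block has size 2 (the smallest k with rank((A + I)^k) = rank((A + I)^(k+1))).

So m_A(x) = (x + 1)^2.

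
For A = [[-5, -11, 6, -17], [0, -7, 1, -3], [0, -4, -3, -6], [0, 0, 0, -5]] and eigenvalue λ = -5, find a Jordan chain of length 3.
We seek v_1 ∈ ker((A + 5I)^3) \ ker((A + 5I)^2), then set v_{i+1} = (A + 5I) v_i.

One such chain is v_1 = [[4, 0, 1, 0]]^T, v_2 = [[6, 1, 2, 0]]^T, v_3 = [[1, 0, 0, 0]]^T. Check: (A + 5I) v_3 = [[0, 0, 0, 0]]^T = 0.

v_1 = [[4, 0, 1, 0]]^T, v_2 = [[6, 1, 2, 0]]^T, v_3 = [[1, 0, 0, 0]]^T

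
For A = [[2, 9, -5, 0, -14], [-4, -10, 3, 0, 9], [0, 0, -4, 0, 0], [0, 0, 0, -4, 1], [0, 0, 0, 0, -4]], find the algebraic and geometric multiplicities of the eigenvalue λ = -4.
The characteristic polynomial is (x + 4)^5, so the factor x + 4 appears with exponent 5: the algebraic multiplicity is 5.

rank(A + 4I) = 3, so the eigenspace has dimension 5 - 3 = 2: the geometric multiplicity is 2.

Since 2 < 5, A is not diagonalizable.

algebraic multiplicity 5, geometric multiplicity 2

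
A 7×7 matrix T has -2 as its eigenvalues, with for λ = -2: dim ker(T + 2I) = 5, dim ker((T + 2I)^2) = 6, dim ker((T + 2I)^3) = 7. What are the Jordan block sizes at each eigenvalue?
Jordan blocks: (-2, 3), (-2, 1), (-2, 1), (-2, 1), (-2, 1)

λ = -2: successive nullity increments [5, 1, 1] count blocks of size ≥ k; block sizes are [3, 1, 1, 1, 1].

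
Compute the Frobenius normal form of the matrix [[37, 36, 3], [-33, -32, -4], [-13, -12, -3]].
The invariant factors of A (the non-unit diagonal entries of the Smith normal form of xI - A over ℚ[x]) are (x - 6)(x + 2)^2, each dividing the next. The characteristic polynomial is their product, (x - 6)(x + 2)^2.

The rational canonical form is the block-diagonal matrix of companion matrices C(f_i):
R = [[0, 0, 24], [1, 0, 20], [0, 1, 2]].

R = [[0, 0, 24], [1, 0, 20], [0, 1, 2]]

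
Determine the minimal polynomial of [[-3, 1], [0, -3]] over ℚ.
m_A(x) = (x + 3)^2

The characteristic polynomial factors as (x + 3)^2. The minimal polynomial is ∏(x - λ)^{k_λ} where k_λ is the size of the largest Jordan block at λ.

For λ = -3: rank(A + 3I) = 1, and the largest Jordan block has size 2 (the smallest k with rank((A + 3I)^k) = rank((A + 3I)^(k+1))).

So m_A(x) = (x + 3)^2.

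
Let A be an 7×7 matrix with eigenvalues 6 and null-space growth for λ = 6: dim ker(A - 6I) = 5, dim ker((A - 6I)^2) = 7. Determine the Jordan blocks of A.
Jordan blocks: (6, 2), (6, 2), (6, 1), (6, 1), (6, 1)

λ = 6: successive nullity increments [5, 2] count blocks of size ≥ k; block sizes are [2, 2, 1, 1, 1].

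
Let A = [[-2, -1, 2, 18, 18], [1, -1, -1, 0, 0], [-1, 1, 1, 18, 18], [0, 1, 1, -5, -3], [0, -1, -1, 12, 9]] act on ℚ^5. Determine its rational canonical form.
The invariant factors of A (the non-unit diagonal entries of the Smith normal form of xI - A over ℚ[x]) are x^2 + 2x + 3, (x - 6)(x^2 + 2x + 3), each dividing the next. The characteristic polynomial is their product, (x - 6)(x^2 + 2x + 3)^2.

The rational canonical form is the block-diagonal matrix of companion matrices C(f_i):
R = [[0, -3, 0, 0, 0], [1, -2, 0, 0, 0], [0, 0, 0, 0, 18], [0, 0, 1, 0, 9], [0, 0, 0, 1, 4]].

Note the characteristic polynomial does not split into linear factors over ℚ, so A has no Jordan form over ℚ; the rational canonical form exists over any field.

R = [[0, -3, 0, 0, 0], [1, -2, 0, 0, 0], [0, 0, 0, 0, 18], [0, 0, 1, 0, 9], [0, 0, 0, 1, 4]]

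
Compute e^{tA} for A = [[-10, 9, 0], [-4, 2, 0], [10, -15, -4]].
A has Jordan form J = [[-4, 1, 0], [0, -4, 0], [0, 0, -4]] with A = PJP^{-1}, so e^{tA} = P e^{tJ} P^{-1}.

For a Jordan block J_k(λ), e^{tJ_k(λ)} = e^{λt} · (I + tN + t^2 N^2/2! + ... + t^{k-1} N^{k-1}/(k-1)!) where N is the nilpotent superdiagonal part.

Assembling the blocks and conjugating back gives the entries of e^{tA} as shown above.

e^{tA} = [[(1 - 6*t)*e^{-4*t}, 9*t*e^{-4*t}, 0], [-4*t*e^{-4*t}, (6*t + 1)*e^{-4*t}, 0], [10*t*e^{-4*t}, -15*t*e^{-4*t}, e^{-4*t}]]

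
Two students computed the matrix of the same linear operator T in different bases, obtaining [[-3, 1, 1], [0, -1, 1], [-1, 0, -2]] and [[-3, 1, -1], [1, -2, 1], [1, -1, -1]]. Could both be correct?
Yes.

Two matrices over a field are similar if and only if they have the same invariant factors.

Both A and B have characteristic polynomial (x + 2)^3 and minimal polynomial (x + 2)^3. Computing further, both have invariant factors (x + 2)^3. Hence A and B are similar.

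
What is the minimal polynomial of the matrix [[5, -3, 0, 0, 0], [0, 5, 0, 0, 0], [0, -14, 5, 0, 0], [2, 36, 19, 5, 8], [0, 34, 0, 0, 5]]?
The characteristic polynomial factors as (x - 5)^5. The minimal polynomial is ∏(x - λ)^{k_λ} where k_λ is the size of the largest Jordan block at λ.

For λ = 5: rank(A - 5I) = 2, and the largest Jordan block has size 2 (the smallest k with rank((A - 5I)^k) = rank((A - 5I)^(k+1))).

So m_A(x) = (x - 5)^2.

m_A(x) = (x - 5)^2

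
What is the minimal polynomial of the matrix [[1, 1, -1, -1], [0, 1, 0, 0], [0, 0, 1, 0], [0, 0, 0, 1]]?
m_A(x) = (x - 1)^2

The characteristic polynomial factors as (x - 1)^4. The minimal polynomial is ∏(x - λ)^{k_λ} where k_λ is the size of the largest Jordan block at λ.

For λ = 1: rank(A - I) = 1, and the largest Jordan block has size 2 (the smallest k with rank((A - I)^k) = rank((A - I)^(k+1))).

So m_A(x) = (x - 1)^2.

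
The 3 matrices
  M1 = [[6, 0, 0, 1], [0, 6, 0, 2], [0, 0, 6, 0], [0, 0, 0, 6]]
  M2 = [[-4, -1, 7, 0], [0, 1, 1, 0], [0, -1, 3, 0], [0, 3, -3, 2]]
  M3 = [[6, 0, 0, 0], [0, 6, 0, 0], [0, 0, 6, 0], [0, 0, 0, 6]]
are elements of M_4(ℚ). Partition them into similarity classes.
3 classes: {M1}, {M2}, {M3}

Characteristic polynomials: χ_{M1} = (x - 6)^4, χ_{M2} = (x - 2)^3(x + 4), χ_{M3} = (x - 6)^4.

{M1}: invariant factors x - 6, x - 6, (x - 6)^2.

{M2}: invariant factors x - 2, (x - 2)^2(x + 4).

{M3}: invariant factors x - 6, x - 6, x - 6, x - 6.

Matrices are similar if and only if their invariant-factor lists agree; the partition into similarity classes is {M1}, {M2}, {M3}.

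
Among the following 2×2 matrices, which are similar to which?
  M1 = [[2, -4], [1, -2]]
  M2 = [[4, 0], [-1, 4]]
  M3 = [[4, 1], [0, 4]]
2 classes: {M1}, {M2, M3}

Characteristic polynomials: χ_{M1} = x^2, χ_{M2} = (x - 4)^2, χ_{M3} = (x - 4)^2.

{M1}: invariant factors x^2.

{M2, M3}: invariant factors (x - 4)^2.

Matrices are similar if and only if their invariant-factor lists agree; the partition into similarity classes is {M1}, {M2, M3}.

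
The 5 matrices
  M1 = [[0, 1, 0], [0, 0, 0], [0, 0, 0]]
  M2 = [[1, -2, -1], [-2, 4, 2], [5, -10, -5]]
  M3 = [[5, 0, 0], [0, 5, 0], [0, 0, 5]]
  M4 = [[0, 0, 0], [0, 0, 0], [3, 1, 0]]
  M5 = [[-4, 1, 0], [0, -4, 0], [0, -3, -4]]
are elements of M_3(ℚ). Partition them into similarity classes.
Characteristic polynomials: χ_{M1} = x^3, χ_{M2} = x^3, χ_{M3} = (x - 5)^3, χ_{M4} = x^3, χ_{M5} = (x + 4)^3.

{M1, M2, M4}: invariant factors x, x^2.

{M3}: invariant factors x - 5, x - 5, x - 5.

{M5}: invariant factors x + 4, (x + 4)^2.

Matrices are similar if and only if their invariant-factor lists agree; the partition into similarity classes is {M1, M2, M4}, {M3}, {M5}.

3 classes: {M1, M2, M4}, {M3}, {M5}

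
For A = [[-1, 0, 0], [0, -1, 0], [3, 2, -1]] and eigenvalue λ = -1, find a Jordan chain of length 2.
v_1 = [[-1, 2, 4]]^T, v_2 = [[0, 0, 1]]^T

We seek v_1 ∈ ker((A + I)^2) \ ker(A + I), then set v_{i+1} = (A + I) v_i.

One such chain is v_1 = [[-1, 2, 4]]^T, v_2 = [[0, 0, 1]]^T. Check: (A + I) v_2 = [[0, 0, 0]]^T = 0.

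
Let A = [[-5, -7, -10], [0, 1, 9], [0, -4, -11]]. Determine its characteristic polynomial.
χ_A(x) = (x + 5)^3

xI - A = [[x + 5, 7, 10], [0, x - 1, -9], [0, 4, x + 11]].

Expanding det(xI - A) along the first row:
det(xI - A) = + (x + 5)·det([[x - 1, -9], [4, x + 11]]) - (7)·det([[0, -9], [0, x + 11]]) + (10)·det([[0, x - 1], [0, 4]]).

Evaluating gives χ_A(x) = x^3 + 15x^2 + 75x + 125 = (x + 5)^3.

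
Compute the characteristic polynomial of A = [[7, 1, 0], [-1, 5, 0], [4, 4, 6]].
χ_A(x) = (x - 6)^3

xI - A = [[x - 7, -1, 0], [1, x - 5, 0], [-4, -4, x - 6]].

Expanding det(xI - A) along the first row:
det(xI - A) = + (x - 7)·det([[x - 5, 0], [-4, x - 6]]) - (-1)·det([[1, 0], [-4, x - 6]]) + (0)·det([[1, x - 5], [-4, -4]]).

Evaluating gives χ_A(x) = x^3 - 18x^2 + 108x - 216 = (x - 6)^3.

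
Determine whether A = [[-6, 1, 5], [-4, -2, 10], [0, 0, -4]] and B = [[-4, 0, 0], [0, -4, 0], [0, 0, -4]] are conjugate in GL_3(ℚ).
No.

Both have characteristic polynomial (x + 4)^3, but the minimal polynomial of A is (x + 4)^2 while the minimal polynomial of B is x + 4. The minimal polynomial is a similarity invariant, so A and B are not similar.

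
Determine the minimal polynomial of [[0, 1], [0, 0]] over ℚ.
The characteristic polynomial factors as x^2. The minimal polynomial is ∏(x - λ)^{k_λ} where k_λ is the size of the largest Jordan block at λ.

For λ = 0: rank(A) = 1, and the largest Jordan block has size 2 (the smallest k with rank(A^k) = rank(A^(k+1))).

So m_A(x) = x^2.

m_A(x) = x^2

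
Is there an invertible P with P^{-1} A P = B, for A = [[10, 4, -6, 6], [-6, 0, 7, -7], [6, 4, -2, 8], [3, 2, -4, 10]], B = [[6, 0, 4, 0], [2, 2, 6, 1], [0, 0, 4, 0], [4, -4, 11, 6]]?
Two matrices over a field are similar if and only if they have the same invariant factors.

Both A and B have characteristic polynomial (x - 6)(x - 4)^3 and minimal polynomial (x - 6)(x - 4)^3. Computing further, both have invariant factors (x - 6)(x - 4)^3. Hence A and B are similar.

Yes.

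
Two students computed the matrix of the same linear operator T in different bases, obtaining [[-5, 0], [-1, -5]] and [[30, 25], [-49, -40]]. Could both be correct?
Two matrices over a field are similar if and only if they have the same invariant factors.

Both A and B have characteristic polynomial (x + 5)^2 and minimal polynomial (x + 5)^2. Computing further, both have invariant factors (x + 5)^2. Hence A and B are similar.

Yes.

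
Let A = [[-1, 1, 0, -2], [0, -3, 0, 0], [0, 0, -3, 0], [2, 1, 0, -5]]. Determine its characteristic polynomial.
xI - A = [[x + 1, -1, 0, 2], [0, x + 3, 0, 0], [0, 0, x + 3, 0], [-2, -1, 0, x + 5]].

Expanding det(xI - A) along the first row:
det(xI - A) = + (x + 1)·det([[x + 3, 0, 0], [0, x + 3, 0], [-1, 0, x + 5]]) - (-1)·det([[0, 0, 0], [0, x + 3, 0], [-2, 0, x + 5]]) + (0)·det([[0, x + 3, 0], [0, 0, 0], [-2, -1, x + 5]]) - (2)·det([[0, x + 3, 0], [0, 0, x + 3], [-2, -1, 0]]).

Evaluating gives χ_A(x) = x^4 + 12x^3 + 54x^2 + 108x + 81 = (x + 3)^4.

χ_A(x) = (x + 3)^4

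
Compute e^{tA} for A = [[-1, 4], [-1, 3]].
e^{tA} = [[(1 - 2*t)*e^{t}, 4*t*e^{t}], [-t*e^{t}, (2*t + 1)*e^{t}]]

A has Jordan form J = [[1, 1], [0, 1]] with A = PJP^{-1}, so e^{tA} = P e^{tJ} P^{-1}.

For a Jordan block J_k(λ), e^{tJ_k(λ)} = e^{λt} · (I + tN + t^2 N^2/2! + ... + t^{k-1} N^{k-1}/(k-1)!) where N is the nilpotent superdiagonal part.

Assembling the blocks and conjugating back gives the entries of e^{tA} as shown above.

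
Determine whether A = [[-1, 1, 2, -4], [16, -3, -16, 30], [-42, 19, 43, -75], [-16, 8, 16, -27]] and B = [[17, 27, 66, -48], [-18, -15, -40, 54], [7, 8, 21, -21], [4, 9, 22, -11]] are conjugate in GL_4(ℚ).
Yes.

Two matrices over a field are similar if and only if they have the same invariant factors.

Both A and B have characteristic polynomial (x - 5)^2(x - 1)^2 and minimal polynomial (x - 5)^2(x - 1)^2. Computing further, both have invariant factors (x - 5)^2(x - 1)^2. Hence A and B are similar.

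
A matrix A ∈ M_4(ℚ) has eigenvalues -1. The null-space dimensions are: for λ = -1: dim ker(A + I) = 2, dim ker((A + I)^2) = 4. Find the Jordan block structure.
Jordan blocks: (-1, 2), (-1, 2)

λ = -1: successive nullity increments [2, 2] count blocks of size ≥ k; block sizes are [2, 2].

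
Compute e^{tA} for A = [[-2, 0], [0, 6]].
A has Jordan form J = [[-2, 0], [0, 6]] with A = PJP^{-1}, so e^{tA} = P e^{tJ} P^{-1}.

For a Jordan block J_k(λ), e^{tJ_k(λ)} = e^{λt} · (I + tN + t^2 N^2/2! + ... + t^{k-1} N^{k-1}/(k-1)!) where N is the nilpotent superdiagonal part.

Assembling the blocks and conjugating back gives the entries of e^{tA} as shown above.

e^{tA} = [[e^{-2*t}, 0], [0, e^{6*t}]]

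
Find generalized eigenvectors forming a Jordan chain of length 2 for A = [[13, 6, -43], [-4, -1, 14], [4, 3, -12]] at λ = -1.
We seek v_1 ∈ ker((A + I)^2) \ ker(A + I), then set v_{i+1} = (A + I) v_i.

One such chain is v_1 = [[-3, 1, -1]]^T, v_2 = [[7, -2, 2]]^T. Check: (A + I) v_2 = [[0, 0, 0]]^T = 0.

v_1 = [[-3, 1, -1]]^T, v_2 = [[7, -2, 2]]^T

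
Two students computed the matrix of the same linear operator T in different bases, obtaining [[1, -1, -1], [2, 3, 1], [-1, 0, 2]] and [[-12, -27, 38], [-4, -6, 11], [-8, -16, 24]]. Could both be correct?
Yes.

Two matrices over a field are similar if and only if they have the same invariant factors.

Both A and B have characteristic polynomial (x - 2)^3 and minimal polynomial (x - 2)^3. Computing further, both have invariant factors (x - 2)^3. Hence A and B are similar.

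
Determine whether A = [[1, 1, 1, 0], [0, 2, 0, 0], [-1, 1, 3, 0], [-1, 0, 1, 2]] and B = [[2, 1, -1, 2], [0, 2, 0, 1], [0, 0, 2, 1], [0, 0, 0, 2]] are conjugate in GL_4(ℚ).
Yes.

Two matrices over a field are similar if and only if they have the same invariant factors.

Both A and B have characteristic polynomial (x - 2)^4 and minimal polynomial (x - 2)^2. Computing further, both have invariant factors (x - 2)^2, (x - 2)^2. Hence A and B are similar.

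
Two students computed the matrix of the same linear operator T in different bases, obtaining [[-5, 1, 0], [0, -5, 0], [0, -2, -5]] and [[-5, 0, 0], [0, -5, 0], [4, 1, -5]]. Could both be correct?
Two matrices over a field are similar if and only if they have the same invariant factors.

Both A and B have characteristic polynomial (x + 5)^3 and minimal polynomial (x + 5)^2. Computing further, both have invariant factors x + 5, (x + 5)^2. Hence A and B are similar.

Yes.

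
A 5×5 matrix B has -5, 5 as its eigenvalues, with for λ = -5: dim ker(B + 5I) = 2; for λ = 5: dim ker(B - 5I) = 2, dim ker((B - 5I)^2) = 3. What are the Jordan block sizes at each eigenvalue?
λ = -5: successive nullity increments [2] count blocks of size ≥ k; block sizes are [1, 1].
λ = 5: successive nullity increments [2, 1] count blocks of size ≥ k; block sizes are [2, 1].

Jordan blocks: (-5, 1), (-5, 1), (5, 2), (5, 1)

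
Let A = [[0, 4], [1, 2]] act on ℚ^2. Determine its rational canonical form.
The invariant factors of A (the non-unit diagonal entries of the Smith normal form of xI - A over ℚ[x]) are x^2 - 2x - 4, each dividing the next. The characteristic polynomial is their product, x^2 - 2x - 4.

The rational canonical form is the block-diagonal matrix of companion matrices C(f_i):
R = [[0, 4], [1, 2]].

Note the characteristic polynomial does not split into linear factors over ℚ, so A has no Jordan form over ℚ; the rational canonical form exists over any field.

R = [[0, 4], [1, 2]]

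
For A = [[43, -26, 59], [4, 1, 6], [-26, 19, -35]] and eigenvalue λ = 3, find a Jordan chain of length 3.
We seek v_1 ∈ ker((A - 3I)^3) \ ker((A - 3I)^2), then set v_{i+1} = (A - 3I) v_i.

One such chain is v_1 = [[7, 1, -4]]^T, v_2 = [[18, 2, -11]]^T, v_3 = [[19, 2, -12]]^T. Check: (A - 3I) v_3 = [[0, 0, 0]]^T = 0.

v_1 = [[7, 1, -4]]^T, v_2 = [[18, 2, -11]]^T, v_3 = [[19, 2, -12]]^T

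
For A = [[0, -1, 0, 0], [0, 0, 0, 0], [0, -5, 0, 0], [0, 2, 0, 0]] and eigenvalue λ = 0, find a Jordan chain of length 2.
v_1 = [[2, 1, 0, 0]]^T, v_2 = [[-1, 0, -5, 2]]^T

We seek v_1 ∈ ker(A^2) \ ker(A), then set v_{i+1} = A v_i.

One such chain is v_1 = [[2, 1, 0, 0]]^T, v_2 = [[-1, 0, -5, 2]]^T. Check: A v_2 = [[0, 0, 0, 0]]^T = 0.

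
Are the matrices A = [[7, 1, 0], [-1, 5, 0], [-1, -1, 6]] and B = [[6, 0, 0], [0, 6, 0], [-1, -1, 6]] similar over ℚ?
Yes.

Two matrices over a field are similar if and only if they have the same invariant factors.

Both A and B have characteristic polynomial (x - 6)^3 and minimal polynomial (x - 6)^2. Computing further, both have invariant factors x - 6, (x - 6)^2. Hence A and B are similar.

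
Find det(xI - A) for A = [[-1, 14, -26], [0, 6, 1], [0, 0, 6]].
xI - A = [[x + 1, -14, 26], [0, x - 6, -1], [0, 0, x - 6]].

Expanding det(xI - A) along the first row:
det(xI - A) = + (x + 1)·det([[x - 6, -1], [0, x - 6]]) - (-14)·det([[0, -1], [0, x - 6]]) + (26)·det([[0, x - 6], [0, 0]]).

Evaluating gives χ_A(x) = x^3 - 11x^2 + 24x + 36 = (x - 6)^2(x + 1).

χ_A(x) = (x - 6)^2(x + 1)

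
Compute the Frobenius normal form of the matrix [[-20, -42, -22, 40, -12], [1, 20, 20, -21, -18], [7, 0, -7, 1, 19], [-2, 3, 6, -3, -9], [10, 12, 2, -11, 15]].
R = [[0, 0, 0, 0, 18], [1, 0, 0, 0, 3], [0, 1, 0, 0, -12], [0, 0, 1, 0, -3], [0, 0, 0, 1, 5]]

The invariant factors of A (the non-unit diagonal entries of the Smith normal form of xI - A over ℚ[x]) are (x - 3)(x - 2)(x^3 - 3x - 3), each dividing the next. The characteristic polynomial is their product, (x - 3)(x - 2)(x^3 - 3x - 3).

The rational canonical form is the block-diagonal matrix of companion matrices C(f_i):
R = [[0, 0, 0, 0, 18], [1, 0, 0, 0, 3], [0, 1, 0, 0, -12], [0, 0, 1, 0, -3], [0, 0, 0, 1, 5]].

Note the characteristic polynomial does not split into linear factors over ℚ, so A has no Jordan form over ℚ; the rational canonical form exists over any field.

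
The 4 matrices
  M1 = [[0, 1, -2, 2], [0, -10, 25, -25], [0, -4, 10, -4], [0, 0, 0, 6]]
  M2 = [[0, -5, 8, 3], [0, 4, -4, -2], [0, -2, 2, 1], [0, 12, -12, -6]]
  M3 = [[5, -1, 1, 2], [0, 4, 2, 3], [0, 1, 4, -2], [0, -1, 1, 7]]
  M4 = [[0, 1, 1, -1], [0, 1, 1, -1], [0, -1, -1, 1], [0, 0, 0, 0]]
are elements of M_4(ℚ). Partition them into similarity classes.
Characteristic polynomials: χ_{M1} = x^3(x - 6), χ_{M2} = x^4, χ_{M3} = (x - 5)^4, χ_{M4} = x^4.

{M1}: invariant factors x^3(x - 6).

{M2}: invariant factors x^2, x^2.

{M3}: invariant factors x - 5, (x - 5)^3.

{M4}: invariant factors x, x, x^2.

Matrices are similar if and only if their invariant-factor lists agree; the partition into similarity classes is {M1}, {M2}, {M3}, {M4}.

4 classes: {M1}, {M2}, {M3}, {M4}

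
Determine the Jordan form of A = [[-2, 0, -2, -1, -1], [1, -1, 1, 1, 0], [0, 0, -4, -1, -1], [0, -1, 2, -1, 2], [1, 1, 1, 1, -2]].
The characteristic polynomial is det(xI - A) = (x + 2)^5, so the eigenvalues are -2 (algebraic multiplicity 5).

For λ = -2: rank(A + 2I) = 3, rank((A + 2I)^2) = 1, rank((A + 2I)^3) = 0. The eigenspace has dimension 5 - 3 = 2, so there are 2 Jordan blocks; the rank sequence gives block sizes [3, 2].

Assembling the blocks gives the Jordan form J above.

J = [[-2, 1, 0, 0, 0], [0, -2, 1, 0, 0], [0, 0, -2, 0, 0], [0, 0, 0, -2, 1], [0, 0, 0, 0, -2]]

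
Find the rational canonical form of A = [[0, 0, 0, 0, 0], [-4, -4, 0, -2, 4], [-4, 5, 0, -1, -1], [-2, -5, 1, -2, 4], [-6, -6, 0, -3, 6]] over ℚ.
The invariant factors of A (the non-unit diagonal entries of the Smith normal form of xI - A over ℚ[x]) are x, x(x^3 - x + 5), each dividing the next. The characteristic polynomial is their product, x^2(x^3 - x + 5).

The rational canonical form is the block-diagonal matrix of companion matrices C(f_i):
R = [[0, 0, 0, 0, 0], [0, 0, 0, 0, 0], [0, 1, 0, 0, -5], [0, 0, 1, 0, 1], [0, 0, 0, 1, 0]].

Note the characteristic polynomial does not split into linear factors over ℚ, so A has no Jordan form over ℚ; the rational canonical form exists over any field.

R = [[0, 0, 0, 0, 0], [0, 0, 0, 0, 0], [0, 1, 0, 0, -5], [0, 0, 1, 0, 1], [0, 0, 0, 1, 0]]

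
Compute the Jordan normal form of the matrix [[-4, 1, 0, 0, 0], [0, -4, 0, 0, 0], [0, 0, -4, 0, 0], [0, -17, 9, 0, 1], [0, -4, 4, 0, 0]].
The characteristic polynomial is det(xI - A) = x^2(x + 4)^3, so the eigenvalues are -4 (algebraic multiplicity 3), 0 (algebraic multiplicity 2).

For λ = -4: rank(A + 4I) = 3, rank((A + 4I)^2) = 2. The eigenspace has dimension 5 - 3 = 2, so there are 2 Jordan blocks; the rank sequence gives block sizes [2, 1].

For λ = 0: rank(A) = 4, rank(A^2) = 3. The eigenspace has dimension 5 - 4 = 1, so there is 1 Jordan block; the rank sequence gives block sizes [2].

Assembling the blocks gives the Jordan form J above.

J = [[-4, 1, 0, 0, 0], [0, -4, 0, 0, 0], [0, 0, -4, 0, 0], [0, 0, 0, 0, 1], [0, 0, 0, 0, 0]]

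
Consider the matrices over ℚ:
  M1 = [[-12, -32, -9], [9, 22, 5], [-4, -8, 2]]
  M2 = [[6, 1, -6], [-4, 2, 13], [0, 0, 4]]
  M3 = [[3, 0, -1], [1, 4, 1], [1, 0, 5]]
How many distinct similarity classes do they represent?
2 classes: {M1, M2}, {M3}

Characteristic polynomials: χ_{M1} = (x - 4)^3, χ_{M2} = (x - 4)^3, χ_{M3} = (x - 4)^3.

{M1, M2}: invariant factors (x - 4)^3.

{M3}: invariant factors x - 4, (x - 4)^2.

Matrices are similar if and only if their invariant-factor lists agree; the partition into similarity classes is {M1, M2}, {M3}.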